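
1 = 1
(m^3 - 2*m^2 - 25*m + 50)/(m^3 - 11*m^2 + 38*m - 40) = (m + 5)/(m - 4)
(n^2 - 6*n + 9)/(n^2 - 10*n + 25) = (n^2 - 6*n + 9)/(n^2 - 10*n + 25)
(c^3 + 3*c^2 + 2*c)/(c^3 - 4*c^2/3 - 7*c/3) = 3*(c + 2)/(3*c - 7)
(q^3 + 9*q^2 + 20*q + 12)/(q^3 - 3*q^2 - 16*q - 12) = (q + 6)/(q - 6)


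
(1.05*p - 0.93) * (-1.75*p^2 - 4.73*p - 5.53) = -1.8375*p^3 - 3.339*p^2 - 1.4076*p + 5.1429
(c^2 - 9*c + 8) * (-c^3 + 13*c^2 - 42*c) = -c^5 + 22*c^4 - 167*c^3 + 482*c^2 - 336*c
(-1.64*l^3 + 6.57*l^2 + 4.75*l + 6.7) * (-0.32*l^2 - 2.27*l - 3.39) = 0.5248*l^5 + 1.6204*l^4 - 10.8743*l^3 - 35.1988*l^2 - 31.3115*l - 22.713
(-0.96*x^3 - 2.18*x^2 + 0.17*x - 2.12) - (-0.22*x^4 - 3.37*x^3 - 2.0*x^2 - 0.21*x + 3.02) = 0.22*x^4 + 2.41*x^3 - 0.18*x^2 + 0.38*x - 5.14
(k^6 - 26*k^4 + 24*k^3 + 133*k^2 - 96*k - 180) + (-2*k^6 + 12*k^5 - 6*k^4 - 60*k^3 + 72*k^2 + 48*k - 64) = -k^6 + 12*k^5 - 32*k^4 - 36*k^3 + 205*k^2 - 48*k - 244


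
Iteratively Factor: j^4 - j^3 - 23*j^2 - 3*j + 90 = (j + 3)*(j^3 - 4*j^2 - 11*j + 30) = (j - 5)*(j + 3)*(j^2 + j - 6) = (j - 5)*(j + 3)^2*(j - 2)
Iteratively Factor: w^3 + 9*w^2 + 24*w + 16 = (w + 1)*(w^2 + 8*w + 16) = (w + 1)*(w + 4)*(w + 4)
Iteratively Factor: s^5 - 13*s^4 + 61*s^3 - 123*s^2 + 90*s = (s)*(s^4 - 13*s^3 + 61*s^2 - 123*s + 90) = s*(s - 5)*(s^3 - 8*s^2 + 21*s - 18) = s*(s - 5)*(s - 3)*(s^2 - 5*s + 6) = s*(s - 5)*(s - 3)*(s - 2)*(s - 3)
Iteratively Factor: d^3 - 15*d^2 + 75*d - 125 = (d - 5)*(d^2 - 10*d + 25) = (d - 5)^2*(d - 5)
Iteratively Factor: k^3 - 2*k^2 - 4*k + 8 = (k - 2)*(k^2 - 4) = (k - 2)*(k + 2)*(k - 2)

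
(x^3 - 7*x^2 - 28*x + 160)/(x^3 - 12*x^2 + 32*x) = (x + 5)/x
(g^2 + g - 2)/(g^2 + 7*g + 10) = (g - 1)/(g + 5)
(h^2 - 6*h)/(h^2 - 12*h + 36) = h/(h - 6)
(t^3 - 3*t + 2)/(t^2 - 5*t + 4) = (t^2 + t - 2)/(t - 4)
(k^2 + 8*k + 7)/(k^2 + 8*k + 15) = (k^2 + 8*k + 7)/(k^2 + 8*k + 15)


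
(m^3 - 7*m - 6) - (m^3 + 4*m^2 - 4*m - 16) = -4*m^2 - 3*m + 10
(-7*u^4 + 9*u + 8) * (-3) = 21*u^4 - 27*u - 24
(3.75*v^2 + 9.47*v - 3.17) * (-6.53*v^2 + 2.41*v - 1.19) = -24.4875*v^4 - 52.8016*v^3 + 39.0603*v^2 - 18.909*v + 3.7723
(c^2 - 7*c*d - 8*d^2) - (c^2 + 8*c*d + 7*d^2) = -15*c*d - 15*d^2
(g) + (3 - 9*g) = 3 - 8*g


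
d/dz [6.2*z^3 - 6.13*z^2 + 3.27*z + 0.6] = 18.6*z^2 - 12.26*z + 3.27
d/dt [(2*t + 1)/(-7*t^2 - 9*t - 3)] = (14*t^2 + 14*t + 3)/(49*t^4 + 126*t^3 + 123*t^2 + 54*t + 9)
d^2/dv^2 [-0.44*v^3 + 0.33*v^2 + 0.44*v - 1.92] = 0.66 - 2.64*v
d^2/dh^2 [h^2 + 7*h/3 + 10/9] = 2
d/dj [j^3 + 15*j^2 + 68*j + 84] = 3*j^2 + 30*j + 68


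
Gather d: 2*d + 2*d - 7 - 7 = 4*d - 14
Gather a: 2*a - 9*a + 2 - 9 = -7*a - 7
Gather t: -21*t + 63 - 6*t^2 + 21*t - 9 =54 - 6*t^2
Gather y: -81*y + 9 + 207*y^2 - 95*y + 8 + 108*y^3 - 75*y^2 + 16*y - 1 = 108*y^3 + 132*y^2 - 160*y + 16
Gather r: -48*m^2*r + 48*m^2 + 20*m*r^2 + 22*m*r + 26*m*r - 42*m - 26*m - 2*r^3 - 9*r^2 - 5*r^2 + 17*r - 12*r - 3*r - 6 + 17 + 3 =48*m^2 - 68*m - 2*r^3 + r^2*(20*m - 14) + r*(-48*m^2 + 48*m + 2) + 14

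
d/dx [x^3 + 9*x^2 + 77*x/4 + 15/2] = 3*x^2 + 18*x + 77/4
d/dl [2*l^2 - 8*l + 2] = 4*l - 8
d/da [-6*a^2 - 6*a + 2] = -12*a - 6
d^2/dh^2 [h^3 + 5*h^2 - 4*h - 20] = 6*h + 10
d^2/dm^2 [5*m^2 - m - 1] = 10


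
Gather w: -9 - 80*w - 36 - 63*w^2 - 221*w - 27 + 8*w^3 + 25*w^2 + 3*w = 8*w^3 - 38*w^2 - 298*w - 72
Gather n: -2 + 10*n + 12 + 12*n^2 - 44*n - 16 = 12*n^2 - 34*n - 6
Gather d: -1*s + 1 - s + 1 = 2 - 2*s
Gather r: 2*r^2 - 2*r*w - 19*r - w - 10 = 2*r^2 + r*(-2*w - 19) - w - 10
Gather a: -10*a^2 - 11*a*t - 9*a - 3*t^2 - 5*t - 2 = -10*a^2 + a*(-11*t - 9) - 3*t^2 - 5*t - 2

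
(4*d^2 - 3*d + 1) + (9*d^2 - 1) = 13*d^2 - 3*d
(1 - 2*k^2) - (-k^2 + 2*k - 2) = -k^2 - 2*k + 3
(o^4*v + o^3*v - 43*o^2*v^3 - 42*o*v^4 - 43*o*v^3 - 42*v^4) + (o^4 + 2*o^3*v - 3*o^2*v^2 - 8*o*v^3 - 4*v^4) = o^4*v + o^4 + 3*o^3*v - 43*o^2*v^3 - 3*o^2*v^2 - 42*o*v^4 - 51*o*v^3 - 46*v^4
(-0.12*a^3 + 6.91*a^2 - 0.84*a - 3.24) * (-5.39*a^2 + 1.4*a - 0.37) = 0.6468*a^5 - 37.4129*a^4 + 14.246*a^3 + 13.7309*a^2 - 4.2252*a + 1.1988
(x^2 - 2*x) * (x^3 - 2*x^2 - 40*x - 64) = x^5 - 4*x^4 - 36*x^3 + 16*x^2 + 128*x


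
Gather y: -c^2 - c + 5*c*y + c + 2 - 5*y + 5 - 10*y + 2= -c^2 + y*(5*c - 15) + 9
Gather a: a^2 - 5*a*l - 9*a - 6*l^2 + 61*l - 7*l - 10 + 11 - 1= a^2 + a*(-5*l - 9) - 6*l^2 + 54*l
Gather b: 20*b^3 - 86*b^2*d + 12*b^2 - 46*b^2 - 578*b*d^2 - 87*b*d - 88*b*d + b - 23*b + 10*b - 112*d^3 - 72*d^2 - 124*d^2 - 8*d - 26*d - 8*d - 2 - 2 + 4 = 20*b^3 + b^2*(-86*d - 34) + b*(-578*d^2 - 175*d - 12) - 112*d^3 - 196*d^2 - 42*d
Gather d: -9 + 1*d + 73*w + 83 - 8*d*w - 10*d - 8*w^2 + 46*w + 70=d*(-8*w - 9) - 8*w^2 + 119*w + 144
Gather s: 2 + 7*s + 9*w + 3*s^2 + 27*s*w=3*s^2 + s*(27*w + 7) + 9*w + 2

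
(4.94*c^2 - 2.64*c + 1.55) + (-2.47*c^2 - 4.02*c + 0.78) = 2.47*c^2 - 6.66*c + 2.33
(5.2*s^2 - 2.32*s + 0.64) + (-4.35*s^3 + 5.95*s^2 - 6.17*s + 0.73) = -4.35*s^3 + 11.15*s^2 - 8.49*s + 1.37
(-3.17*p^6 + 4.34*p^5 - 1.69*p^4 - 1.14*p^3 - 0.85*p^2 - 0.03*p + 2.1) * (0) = 0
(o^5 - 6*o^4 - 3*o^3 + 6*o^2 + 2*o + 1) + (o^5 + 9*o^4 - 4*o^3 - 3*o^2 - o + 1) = 2*o^5 + 3*o^4 - 7*o^3 + 3*o^2 + o + 2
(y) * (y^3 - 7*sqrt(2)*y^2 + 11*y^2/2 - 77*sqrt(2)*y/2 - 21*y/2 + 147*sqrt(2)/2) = y^4 - 7*sqrt(2)*y^3 + 11*y^3/2 - 77*sqrt(2)*y^2/2 - 21*y^2/2 + 147*sqrt(2)*y/2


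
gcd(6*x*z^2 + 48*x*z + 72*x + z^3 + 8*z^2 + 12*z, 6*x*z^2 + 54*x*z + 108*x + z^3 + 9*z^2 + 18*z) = 6*x*z + 36*x + z^2 + 6*z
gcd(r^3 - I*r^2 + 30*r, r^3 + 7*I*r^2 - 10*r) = r^2 + 5*I*r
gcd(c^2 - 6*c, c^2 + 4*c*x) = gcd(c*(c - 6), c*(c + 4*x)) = c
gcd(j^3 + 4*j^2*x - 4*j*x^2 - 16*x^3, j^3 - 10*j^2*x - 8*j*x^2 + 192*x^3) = j + 4*x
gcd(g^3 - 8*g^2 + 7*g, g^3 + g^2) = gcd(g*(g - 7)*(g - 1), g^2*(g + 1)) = g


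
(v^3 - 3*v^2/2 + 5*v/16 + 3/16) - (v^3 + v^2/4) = -7*v^2/4 + 5*v/16 + 3/16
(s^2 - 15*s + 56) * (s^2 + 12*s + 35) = s^4 - 3*s^3 - 89*s^2 + 147*s + 1960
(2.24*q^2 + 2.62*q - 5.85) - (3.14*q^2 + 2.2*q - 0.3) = -0.9*q^2 + 0.42*q - 5.55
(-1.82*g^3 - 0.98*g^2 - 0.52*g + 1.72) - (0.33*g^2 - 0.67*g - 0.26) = -1.82*g^3 - 1.31*g^2 + 0.15*g + 1.98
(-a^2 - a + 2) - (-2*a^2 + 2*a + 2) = a^2 - 3*a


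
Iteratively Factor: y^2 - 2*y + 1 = (y - 1)*(y - 1)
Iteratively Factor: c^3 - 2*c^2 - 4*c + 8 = (c - 2)*(c^2 - 4) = (c - 2)^2*(c + 2)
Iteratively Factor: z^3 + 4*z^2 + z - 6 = (z - 1)*(z^2 + 5*z + 6) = (z - 1)*(z + 2)*(z + 3)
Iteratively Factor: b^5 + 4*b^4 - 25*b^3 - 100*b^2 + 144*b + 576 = (b + 4)*(b^4 - 25*b^2 + 144) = (b + 3)*(b + 4)*(b^3 - 3*b^2 - 16*b + 48) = (b + 3)*(b + 4)^2*(b^2 - 7*b + 12) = (b - 4)*(b + 3)*(b + 4)^2*(b - 3)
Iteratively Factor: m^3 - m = (m + 1)*(m^2 - m) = (m - 1)*(m + 1)*(m)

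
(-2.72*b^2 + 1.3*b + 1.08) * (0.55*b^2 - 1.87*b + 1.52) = -1.496*b^4 + 5.8014*b^3 - 5.9714*b^2 - 0.0435999999999999*b + 1.6416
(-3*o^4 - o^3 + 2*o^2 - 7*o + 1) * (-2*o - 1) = 6*o^5 + 5*o^4 - 3*o^3 + 12*o^2 + 5*o - 1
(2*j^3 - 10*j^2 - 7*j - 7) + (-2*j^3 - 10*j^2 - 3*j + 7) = -20*j^2 - 10*j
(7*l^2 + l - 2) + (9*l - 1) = 7*l^2 + 10*l - 3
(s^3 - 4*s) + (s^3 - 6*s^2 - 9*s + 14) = 2*s^3 - 6*s^2 - 13*s + 14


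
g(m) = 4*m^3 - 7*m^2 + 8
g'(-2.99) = 149.14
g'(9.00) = 846.00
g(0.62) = 6.26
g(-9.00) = -3475.00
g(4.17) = 176.32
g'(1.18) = 0.19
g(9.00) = 2357.00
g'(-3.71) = 217.11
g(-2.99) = -161.50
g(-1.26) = -11.11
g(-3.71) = -292.61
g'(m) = 12*m^2 - 14*m = 2*m*(6*m - 7)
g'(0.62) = -4.07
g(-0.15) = 7.83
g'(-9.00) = 1098.00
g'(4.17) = 150.29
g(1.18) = 4.83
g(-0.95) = -1.75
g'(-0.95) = 24.13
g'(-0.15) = 2.37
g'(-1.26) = 36.69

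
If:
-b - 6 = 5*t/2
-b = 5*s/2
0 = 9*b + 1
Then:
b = -1/9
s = 2/45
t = -106/45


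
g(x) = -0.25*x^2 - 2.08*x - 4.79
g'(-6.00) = 0.92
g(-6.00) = -1.31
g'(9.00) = -6.58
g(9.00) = -43.76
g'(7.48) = -5.82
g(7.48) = -34.34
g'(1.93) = -3.04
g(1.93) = -9.74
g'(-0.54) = -1.81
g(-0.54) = -3.74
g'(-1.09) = -1.54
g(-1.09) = -2.82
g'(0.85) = -2.50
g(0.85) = -6.74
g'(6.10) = -5.13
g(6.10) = -26.78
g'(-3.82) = -0.17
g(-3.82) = -0.49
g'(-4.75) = 0.30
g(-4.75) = -0.55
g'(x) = -0.5*x - 2.08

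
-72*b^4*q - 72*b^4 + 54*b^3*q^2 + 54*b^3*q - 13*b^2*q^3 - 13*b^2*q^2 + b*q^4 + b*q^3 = (-6*b + q)*(-4*b + q)*(-3*b + q)*(b*q + b)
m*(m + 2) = m^2 + 2*m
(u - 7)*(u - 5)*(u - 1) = u^3 - 13*u^2 + 47*u - 35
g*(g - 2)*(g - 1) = g^3 - 3*g^2 + 2*g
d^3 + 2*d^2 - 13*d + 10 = (d - 2)*(d - 1)*(d + 5)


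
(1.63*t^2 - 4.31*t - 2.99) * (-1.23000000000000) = -2.0049*t^2 + 5.3013*t + 3.6777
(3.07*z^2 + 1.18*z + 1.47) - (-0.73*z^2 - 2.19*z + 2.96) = 3.8*z^2 + 3.37*z - 1.49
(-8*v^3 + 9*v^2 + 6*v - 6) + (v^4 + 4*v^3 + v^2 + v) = v^4 - 4*v^3 + 10*v^2 + 7*v - 6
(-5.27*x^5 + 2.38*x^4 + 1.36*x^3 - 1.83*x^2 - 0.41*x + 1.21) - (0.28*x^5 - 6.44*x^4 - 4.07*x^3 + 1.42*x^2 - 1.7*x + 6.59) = -5.55*x^5 + 8.82*x^4 + 5.43*x^3 - 3.25*x^2 + 1.29*x - 5.38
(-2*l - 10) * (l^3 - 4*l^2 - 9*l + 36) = -2*l^4 - 2*l^3 + 58*l^2 + 18*l - 360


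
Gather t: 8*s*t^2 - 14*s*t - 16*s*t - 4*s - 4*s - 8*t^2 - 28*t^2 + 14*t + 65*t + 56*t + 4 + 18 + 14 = -8*s + t^2*(8*s - 36) + t*(135 - 30*s) + 36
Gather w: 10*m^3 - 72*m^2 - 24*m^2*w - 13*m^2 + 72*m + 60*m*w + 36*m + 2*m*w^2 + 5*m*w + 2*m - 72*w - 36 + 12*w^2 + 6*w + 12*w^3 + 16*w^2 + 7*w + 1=10*m^3 - 85*m^2 + 110*m + 12*w^3 + w^2*(2*m + 28) + w*(-24*m^2 + 65*m - 59) - 35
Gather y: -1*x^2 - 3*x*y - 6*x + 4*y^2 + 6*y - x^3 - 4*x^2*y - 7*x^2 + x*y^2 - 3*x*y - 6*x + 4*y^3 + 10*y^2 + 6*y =-x^3 - 8*x^2 - 12*x + 4*y^3 + y^2*(x + 14) + y*(-4*x^2 - 6*x + 12)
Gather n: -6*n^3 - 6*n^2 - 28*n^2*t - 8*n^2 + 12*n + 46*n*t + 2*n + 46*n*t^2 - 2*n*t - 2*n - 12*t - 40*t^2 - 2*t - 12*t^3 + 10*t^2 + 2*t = -6*n^3 + n^2*(-28*t - 14) + n*(46*t^2 + 44*t + 12) - 12*t^3 - 30*t^2 - 12*t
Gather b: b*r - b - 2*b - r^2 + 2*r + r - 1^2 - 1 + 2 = b*(r - 3) - r^2 + 3*r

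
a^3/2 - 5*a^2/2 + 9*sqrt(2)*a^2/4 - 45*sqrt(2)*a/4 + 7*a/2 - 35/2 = (a/2 + sqrt(2)/2)*(a - 5)*(a + 7*sqrt(2)/2)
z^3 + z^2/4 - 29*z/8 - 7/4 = (z - 2)*(z + 1/2)*(z + 7/4)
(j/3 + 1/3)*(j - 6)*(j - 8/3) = j^3/3 - 23*j^2/9 + 22*j/9 + 16/3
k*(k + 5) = k^2 + 5*k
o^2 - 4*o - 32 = (o - 8)*(o + 4)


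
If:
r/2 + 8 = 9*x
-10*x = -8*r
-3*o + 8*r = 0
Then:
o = 640/201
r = 80/67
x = 64/67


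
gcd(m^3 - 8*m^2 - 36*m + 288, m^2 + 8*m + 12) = m + 6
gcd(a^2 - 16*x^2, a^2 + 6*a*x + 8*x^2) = a + 4*x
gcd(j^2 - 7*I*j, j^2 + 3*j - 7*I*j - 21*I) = j - 7*I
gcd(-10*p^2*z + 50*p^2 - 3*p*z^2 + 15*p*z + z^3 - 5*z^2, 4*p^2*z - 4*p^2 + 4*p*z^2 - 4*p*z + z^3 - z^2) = 2*p + z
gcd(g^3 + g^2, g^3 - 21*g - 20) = g + 1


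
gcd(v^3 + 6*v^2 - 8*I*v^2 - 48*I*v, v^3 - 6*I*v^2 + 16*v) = v^2 - 8*I*v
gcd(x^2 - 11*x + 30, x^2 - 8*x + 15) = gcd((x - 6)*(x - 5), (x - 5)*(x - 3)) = x - 5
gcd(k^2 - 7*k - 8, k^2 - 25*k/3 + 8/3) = k - 8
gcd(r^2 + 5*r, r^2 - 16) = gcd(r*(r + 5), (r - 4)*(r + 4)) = 1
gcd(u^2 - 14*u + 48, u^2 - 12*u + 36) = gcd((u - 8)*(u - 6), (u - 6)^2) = u - 6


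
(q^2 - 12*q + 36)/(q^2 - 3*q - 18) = (q - 6)/(q + 3)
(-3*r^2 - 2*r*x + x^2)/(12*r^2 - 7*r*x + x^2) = (r + x)/(-4*r + x)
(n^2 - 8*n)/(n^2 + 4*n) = (n - 8)/(n + 4)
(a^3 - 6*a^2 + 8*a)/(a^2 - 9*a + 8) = a*(a^2 - 6*a + 8)/(a^2 - 9*a + 8)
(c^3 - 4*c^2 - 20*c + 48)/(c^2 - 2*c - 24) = c - 2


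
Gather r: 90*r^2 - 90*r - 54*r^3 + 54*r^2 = -54*r^3 + 144*r^2 - 90*r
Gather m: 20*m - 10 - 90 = 20*m - 100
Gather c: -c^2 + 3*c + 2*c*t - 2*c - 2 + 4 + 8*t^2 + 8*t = -c^2 + c*(2*t + 1) + 8*t^2 + 8*t + 2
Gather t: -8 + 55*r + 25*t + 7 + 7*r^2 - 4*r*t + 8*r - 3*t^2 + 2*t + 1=7*r^2 + 63*r - 3*t^2 + t*(27 - 4*r)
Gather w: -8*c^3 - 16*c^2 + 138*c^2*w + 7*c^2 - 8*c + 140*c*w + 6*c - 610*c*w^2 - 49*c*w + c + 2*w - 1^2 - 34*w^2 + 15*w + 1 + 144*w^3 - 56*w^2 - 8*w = -8*c^3 - 9*c^2 - c + 144*w^3 + w^2*(-610*c - 90) + w*(138*c^2 + 91*c + 9)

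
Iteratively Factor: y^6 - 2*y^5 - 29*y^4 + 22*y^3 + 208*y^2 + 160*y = (y + 1)*(y^5 - 3*y^4 - 26*y^3 + 48*y^2 + 160*y) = (y - 5)*(y + 1)*(y^4 + 2*y^3 - 16*y^2 - 32*y) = (y - 5)*(y - 4)*(y + 1)*(y^3 + 6*y^2 + 8*y) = (y - 5)*(y - 4)*(y + 1)*(y + 4)*(y^2 + 2*y) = y*(y - 5)*(y - 4)*(y + 1)*(y + 4)*(y + 2)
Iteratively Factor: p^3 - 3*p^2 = (p)*(p^2 - 3*p) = p*(p - 3)*(p)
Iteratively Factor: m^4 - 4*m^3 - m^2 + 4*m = (m)*(m^3 - 4*m^2 - m + 4) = m*(m - 1)*(m^2 - 3*m - 4) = m*(m - 4)*(m - 1)*(m + 1)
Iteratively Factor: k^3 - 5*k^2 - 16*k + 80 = (k - 4)*(k^2 - k - 20) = (k - 4)*(k + 4)*(k - 5)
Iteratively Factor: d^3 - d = (d + 1)*(d^2 - d) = (d - 1)*(d + 1)*(d)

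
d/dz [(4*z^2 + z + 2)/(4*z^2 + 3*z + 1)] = (8*z^2 - 8*z - 5)/(16*z^4 + 24*z^3 + 17*z^2 + 6*z + 1)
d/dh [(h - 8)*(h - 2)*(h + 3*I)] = 3*h^2 + h*(-20 + 6*I) + 16 - 30*I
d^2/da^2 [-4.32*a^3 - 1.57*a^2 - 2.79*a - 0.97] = -25.92*a - 3.14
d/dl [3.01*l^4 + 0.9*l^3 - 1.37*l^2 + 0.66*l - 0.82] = 12.04*l^3 + 2.7*l^2 - 2.74*l + 0.66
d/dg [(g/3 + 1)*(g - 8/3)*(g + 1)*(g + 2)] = 4*g^3/3 + 10*g^2/3 - 10*g/3 - 70/9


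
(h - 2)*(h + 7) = h^2 + 5*h - 14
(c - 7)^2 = c^2 - 14*c + 49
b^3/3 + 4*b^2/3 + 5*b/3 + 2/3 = (b/3 + 1/3)*(b + 1)*(b + 2)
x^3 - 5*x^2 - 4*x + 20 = (x - 5)*(x - 2)*(x + 2)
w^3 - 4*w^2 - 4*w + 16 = (w - 4)*(w - 2)*(w + 2)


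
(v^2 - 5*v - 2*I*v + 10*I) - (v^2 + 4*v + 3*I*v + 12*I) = -9*v - 5*I*v - 2*I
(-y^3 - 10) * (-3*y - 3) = 3*y^4 + 3*y^3 + 30*y + 30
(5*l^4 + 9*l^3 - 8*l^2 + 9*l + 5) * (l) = 5*l^5 + 9*l^4 - 8*l^3 + 9*l^2 + 5*l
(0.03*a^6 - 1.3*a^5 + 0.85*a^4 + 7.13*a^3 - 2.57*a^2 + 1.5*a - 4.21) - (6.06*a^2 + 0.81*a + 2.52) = 0.03*a^6 - 1.3*a^5 + 0.85*a^4 + 7.13*a^3 - 8.63*a^2 + 0.69*a - 6.73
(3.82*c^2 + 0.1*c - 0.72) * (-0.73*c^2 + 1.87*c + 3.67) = -2.7886*c^4 + 7.0704*c^3 + 14.732*c^2 - 0.9794*c - 2.6424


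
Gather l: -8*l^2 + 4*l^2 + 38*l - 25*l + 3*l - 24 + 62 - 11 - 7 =-4*l^2 + 16*l + 20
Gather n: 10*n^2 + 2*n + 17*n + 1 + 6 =10*n^2 + 19*n + 7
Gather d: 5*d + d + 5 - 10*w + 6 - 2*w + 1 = 6*d - 12*w + 12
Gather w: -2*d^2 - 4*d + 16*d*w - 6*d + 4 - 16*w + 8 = -2*d^2 - 10*d + w*(16*d - 16) + 12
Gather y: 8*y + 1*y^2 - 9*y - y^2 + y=0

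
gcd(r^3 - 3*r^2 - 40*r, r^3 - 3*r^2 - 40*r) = r^3 - 3*r^2 - 40*r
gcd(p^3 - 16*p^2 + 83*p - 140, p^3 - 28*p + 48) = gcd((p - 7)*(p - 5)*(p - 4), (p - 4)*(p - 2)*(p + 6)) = p - 4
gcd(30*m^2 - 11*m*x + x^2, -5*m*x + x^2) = -5*m + x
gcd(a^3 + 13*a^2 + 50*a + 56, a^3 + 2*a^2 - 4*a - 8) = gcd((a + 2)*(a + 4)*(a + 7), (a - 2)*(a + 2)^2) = a + 2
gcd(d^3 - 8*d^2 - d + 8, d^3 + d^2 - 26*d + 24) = d - 1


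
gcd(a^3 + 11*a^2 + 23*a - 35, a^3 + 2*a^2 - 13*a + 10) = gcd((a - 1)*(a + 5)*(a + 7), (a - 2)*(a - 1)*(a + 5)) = a^2 + 4*a - 5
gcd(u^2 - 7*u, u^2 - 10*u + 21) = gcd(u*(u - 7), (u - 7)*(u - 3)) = u - 7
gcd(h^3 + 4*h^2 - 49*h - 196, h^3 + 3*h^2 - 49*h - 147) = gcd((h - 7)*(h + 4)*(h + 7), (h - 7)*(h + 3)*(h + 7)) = h^2 - 49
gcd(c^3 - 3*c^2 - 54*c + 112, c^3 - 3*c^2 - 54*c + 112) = c^3 - 3*c^2 - 54*c + 112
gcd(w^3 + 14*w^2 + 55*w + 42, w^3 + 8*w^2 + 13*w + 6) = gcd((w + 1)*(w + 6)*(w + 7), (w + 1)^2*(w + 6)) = w^2 + 7*w + 6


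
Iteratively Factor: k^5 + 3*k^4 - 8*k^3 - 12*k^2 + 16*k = (k)*(k^4 + 3*k^3 - 8*k^2 - 12*k + 16) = k*(k - 1)*(k^3 + 4*k^2 - 4*k - 16) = k*(k - 2)*(k - 1)*(k^2 + 6*k + 8) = k*(k - 2)*(k - 1)*(k + 2)*(k + 4)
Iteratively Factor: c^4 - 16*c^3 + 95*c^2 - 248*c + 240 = (c - 4)*(c^3 - 12*c^2 + 47*c - 60) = (c - 5)*(c - 4)*(c^2 - 7*c + 12) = (c - 5)*(c - 4)*(c - 3)*(c - 4)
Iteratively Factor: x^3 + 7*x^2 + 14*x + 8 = (x + 4)*(x^2 + 3*x + 2) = (x + 2)*(x + 4)*(x + 1)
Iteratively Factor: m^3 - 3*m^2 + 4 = (m + 1)*(m^2 - 4*m + 4) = (m - 2)*(m + 1)*(m - 2)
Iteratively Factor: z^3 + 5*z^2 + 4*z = (z + 1)*(z^2 + 4*z) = (z + 1)*(z + 4)*(z)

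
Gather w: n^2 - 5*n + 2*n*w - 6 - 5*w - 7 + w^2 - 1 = n^2 - 5*n + w^2 + w*(2*n - 5) - 14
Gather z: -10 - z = -z - 10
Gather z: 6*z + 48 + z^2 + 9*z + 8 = z^2 + 15*z + 56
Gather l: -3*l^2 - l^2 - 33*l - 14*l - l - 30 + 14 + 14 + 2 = -4*l^2 - 48*l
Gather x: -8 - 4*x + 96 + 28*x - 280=24*x - 192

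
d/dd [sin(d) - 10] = cos(d)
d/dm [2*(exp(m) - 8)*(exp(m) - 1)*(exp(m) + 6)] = (6*exp(2*m) - 12*exp(m) - 92)*exp(m)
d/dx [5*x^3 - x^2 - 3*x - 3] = 15*x^2 - 2*x - 3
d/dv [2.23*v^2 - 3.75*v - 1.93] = 4.46*v - 3.75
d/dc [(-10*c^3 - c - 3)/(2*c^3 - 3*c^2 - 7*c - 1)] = (30*c^4 + 144*c^3 + 45*c^2 - 18*c - 20)/(4*c^6 - 12*c^5 - 19*c^4 + 38*c^3 + 55*c^2 + 14*c + 1)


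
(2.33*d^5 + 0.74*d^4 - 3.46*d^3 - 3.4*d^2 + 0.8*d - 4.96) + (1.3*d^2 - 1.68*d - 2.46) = 2.33*d^5 + 0.74*d^4 - 3.46*d^3 - 2.1*d^2 - 0.88*d - 7.42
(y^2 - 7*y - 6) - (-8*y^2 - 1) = 9*y^2 - 7*y - 5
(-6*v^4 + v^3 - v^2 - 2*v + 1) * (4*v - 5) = -24*v^5 + 34*v^4 - 9*v^3 - 3*v^2 + 14*v - 5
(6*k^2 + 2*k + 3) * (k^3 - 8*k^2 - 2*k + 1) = 6*k^5 - 46*k^4 - 25*k^3 - 22*k^2 - 4*k + 3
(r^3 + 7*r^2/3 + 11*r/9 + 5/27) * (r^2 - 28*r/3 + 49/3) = r^5 - 7*r^4 - 38*r^3/9 + 242*r^2/9 + 1477*r/81 + 245/81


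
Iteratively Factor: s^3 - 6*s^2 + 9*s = (s)*(s^2 - 6*s + 9) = s*(s - 3)*(s - 3)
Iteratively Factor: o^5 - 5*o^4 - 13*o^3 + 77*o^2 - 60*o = (o)*(o^4 - 5*o^3 - 13*o^2 + 77*o - 60) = o*(o - 5)*(o^3 - 13*o + 12) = o*(o - 5)*(o - 3)*(o^2 + 3*o - 4) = o*(o - 5)*(o - 3)*(o - 1)*(o + 4)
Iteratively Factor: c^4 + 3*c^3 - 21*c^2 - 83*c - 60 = (c + 1)*(c^3 + 2*c^2 - 23*c - 60) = (c + 1)*(c + 4)*(c^2 - 2*c - 15) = (c + 1)*(c + 3)*(c + 4)*(c - 5)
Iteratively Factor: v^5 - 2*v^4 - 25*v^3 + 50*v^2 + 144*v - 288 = (v - 4)*(v^4 + 2*v^3 - 17*v^2 - 18*v + 72) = (v - 4)*(v + 3)*(v^3 - v^2 - 14*v + 24) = (v - 4)*(v + 3)*(v + 4)*(v^2 - 5*v + 6) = (v - 4)*(v - 2)*(v + 3)*(v + 4)*(v - 3)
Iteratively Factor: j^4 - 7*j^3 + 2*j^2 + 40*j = (j)*(j^3 - 7*j^2 + 2*j + 40) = j*(j - 5)*(j^2 - 2*j - 8) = j*(j - 5)*(j + 2)*(j - 4)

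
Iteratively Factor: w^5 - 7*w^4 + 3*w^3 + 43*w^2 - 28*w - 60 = (w - 2)*(w^4 - 5*w^3 - 7*w^2 + 29*w + 30) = (w - 5)*(w - 2)*(w^3 - 7*w - 6) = (w - 5)*(w - 2)*(w + 1)*(w^2 - w - 6) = (w - 5)*(w - 2)*(w + 1)*(w + 2)*(w - 3)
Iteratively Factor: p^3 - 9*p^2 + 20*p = (p - 4)*(p^2 - 5*p) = p*(p - 4)*(p - 5)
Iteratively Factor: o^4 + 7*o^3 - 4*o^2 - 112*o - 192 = (o + 4)*(o^3 + 3*o^2 - 16*o - 48) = (o + 3)*(o + 4)*(o^2 - 16) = (o + 3)*(o + 4)^2*(o - 4)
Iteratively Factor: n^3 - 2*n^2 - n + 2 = (n + 1)*(n^2 - 3*n + 2) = (n - 2)*(n + 1)*(n - 1)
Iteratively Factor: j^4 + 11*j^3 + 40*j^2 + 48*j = (j)*(j^3 + 11*j^2 + 40*j + 48) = j*(j + 4)*(j^2 + 7*j + 12) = j*(j + 4)^2*(j + 3)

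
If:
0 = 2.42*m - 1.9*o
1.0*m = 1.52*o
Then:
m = 0.00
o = 0.00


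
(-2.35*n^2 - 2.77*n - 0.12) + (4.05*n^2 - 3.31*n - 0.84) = 1.7*n^2 - 6.08*n - 0.96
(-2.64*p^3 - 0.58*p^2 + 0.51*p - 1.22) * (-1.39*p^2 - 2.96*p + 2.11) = 3.6696*p^5 + 8.6206*p^4 - 4.5625*p^3 - 1.0376*p^2 + 4.6873*p - 2.5742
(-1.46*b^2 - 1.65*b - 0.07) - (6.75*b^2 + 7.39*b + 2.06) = -8.21*b^2 - 9.04*b - 2.13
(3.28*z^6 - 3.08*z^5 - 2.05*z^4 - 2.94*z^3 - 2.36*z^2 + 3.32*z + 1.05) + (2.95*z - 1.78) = 3.28*z^6 - 3.08*z^5 - 2.05*z^4 - 2.94*z^3 - 2.36*z^2 + 6.27*z - 0.73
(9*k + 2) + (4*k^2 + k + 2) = 4*k^2 + 10*k + 4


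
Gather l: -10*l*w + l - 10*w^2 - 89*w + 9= l*(1 - 10*w) - 10*w^2 - 89*w + 9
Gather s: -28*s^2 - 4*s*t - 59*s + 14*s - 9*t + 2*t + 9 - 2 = -28*s^2 + s*(-4*t - 45) - 7*t + 7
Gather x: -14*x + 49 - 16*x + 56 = 105 - 30*x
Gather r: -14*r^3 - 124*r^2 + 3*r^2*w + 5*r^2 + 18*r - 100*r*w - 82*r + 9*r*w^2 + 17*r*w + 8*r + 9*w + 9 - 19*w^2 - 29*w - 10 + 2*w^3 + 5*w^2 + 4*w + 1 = -14*r^3 + r^2*(3*w - 119) + r*(9*w^2 - 83*w - 56) + 2*w^3 - 14*w^2 - 16*w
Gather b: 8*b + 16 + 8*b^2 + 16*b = 8*b^2 + 24*b + 16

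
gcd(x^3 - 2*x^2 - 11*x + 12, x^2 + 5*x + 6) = x + 3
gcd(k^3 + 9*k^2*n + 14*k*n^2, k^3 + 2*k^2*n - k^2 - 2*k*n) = k^2 + 2*k*n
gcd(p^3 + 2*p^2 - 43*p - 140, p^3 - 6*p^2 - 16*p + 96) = p + 4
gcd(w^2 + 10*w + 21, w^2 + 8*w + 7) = w + 7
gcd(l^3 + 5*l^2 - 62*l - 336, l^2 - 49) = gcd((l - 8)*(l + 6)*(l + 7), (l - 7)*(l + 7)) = l + 7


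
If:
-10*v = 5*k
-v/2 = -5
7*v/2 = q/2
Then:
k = -20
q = 70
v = 10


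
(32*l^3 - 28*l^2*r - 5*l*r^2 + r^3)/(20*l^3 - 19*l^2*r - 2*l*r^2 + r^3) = (-8*l + r)/(-5*l + r)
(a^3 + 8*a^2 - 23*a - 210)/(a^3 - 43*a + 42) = (a^2 + a - 30)/(a^2 - 7*a + 6)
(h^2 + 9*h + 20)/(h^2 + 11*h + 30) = (h + 4)/(h + 6)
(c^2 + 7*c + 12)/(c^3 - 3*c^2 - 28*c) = (c + 3)/(c*(c - 7))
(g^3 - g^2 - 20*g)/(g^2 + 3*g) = (g^2 - g - 20)/(g + 3)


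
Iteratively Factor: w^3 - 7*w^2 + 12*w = (w - 4)*(w^2 - 3*w) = (w - 4)*(w - 3)*(w)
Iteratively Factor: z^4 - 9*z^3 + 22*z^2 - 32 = (z - 2)*(z^3 - 7*z^2 + 8*z + 16) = (z - 4)*(z - 2)*(z^2 - 3*z - 4) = (z - 4)*(z - 2)*(z + 1)*(z - 4)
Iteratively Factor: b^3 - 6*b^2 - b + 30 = (b + 2)*(b^2 - 8*b + 15) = (b - 5)*(b + 2)*(b - 3)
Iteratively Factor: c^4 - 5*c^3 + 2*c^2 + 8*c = (c - 2)*(c^3 - 3*c^2 - 4*c) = (c - 4)*(c - 2)*(c^2 + c) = c*(c - 4)*(c - 2)*(c + 1)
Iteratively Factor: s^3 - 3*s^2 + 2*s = (s - 2)*(s^2 - s) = s*(s - 2)*(s - 1)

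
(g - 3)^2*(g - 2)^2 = g^4 - 10*g^3 + 37*g^2 - 60*g + 36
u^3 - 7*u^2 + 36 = (u - 6)*(u - 3)*(u + 2)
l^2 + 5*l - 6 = (l - 1)*(l + 6)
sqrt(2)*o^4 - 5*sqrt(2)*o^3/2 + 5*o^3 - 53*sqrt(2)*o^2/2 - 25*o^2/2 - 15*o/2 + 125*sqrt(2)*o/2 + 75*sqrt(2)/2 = (o - 3)*(o - 5*sqrt(2)/2)*(o + 5*sqrt(2))*(sqrt(2)*o + sqrt(2)/2)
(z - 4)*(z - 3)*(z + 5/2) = z^3 - 9*z^2/2 - 11*z/2 + 30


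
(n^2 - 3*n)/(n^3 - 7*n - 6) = n/(n^2 + 3*n + 2)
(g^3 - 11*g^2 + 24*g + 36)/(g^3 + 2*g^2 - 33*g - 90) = (g^2 - 5*g - 6)/(g^2 + 8*g + 15)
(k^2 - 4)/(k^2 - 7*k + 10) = (k + 2)/(k - 5)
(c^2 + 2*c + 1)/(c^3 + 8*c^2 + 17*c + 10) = (c + 1)/(c^2 + 7*c + 10)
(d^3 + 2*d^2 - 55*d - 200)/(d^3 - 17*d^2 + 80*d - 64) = (d^2 + 10*d + 25)/(d^2 - 9*d + 8)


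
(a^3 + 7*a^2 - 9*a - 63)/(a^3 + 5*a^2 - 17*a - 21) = (a + 3)/(a + 1)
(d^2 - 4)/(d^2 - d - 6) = (d - 2)/(d - 3)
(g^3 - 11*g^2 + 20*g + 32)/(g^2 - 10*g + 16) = (g^2 - 3*g - 4)/(g - 2)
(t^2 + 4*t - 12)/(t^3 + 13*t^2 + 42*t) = (t - 2)/(t*(t + 7))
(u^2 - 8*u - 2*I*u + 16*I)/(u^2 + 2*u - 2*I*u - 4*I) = (u - 8)/(u + 2)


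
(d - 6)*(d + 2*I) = d^2 - 6*d + 2*I*d - 12*I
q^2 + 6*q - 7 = (q - 1)*(q + 7)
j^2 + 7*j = j*(j + 7)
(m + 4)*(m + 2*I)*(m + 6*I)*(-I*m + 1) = -I*m^4 + 9*m^3 - 4*I*m^3 + 36*m^2 + 20*I*m^2 - 12*m + 80*I*m - 48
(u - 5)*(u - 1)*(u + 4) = u^3 - 2*u^2 - 19*u + 20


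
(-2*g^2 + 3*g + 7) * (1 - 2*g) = 4*g^3 - 8*g^2 - 11*g + 7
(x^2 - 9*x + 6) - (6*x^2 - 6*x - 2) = -5*x^2 - 3*x + 8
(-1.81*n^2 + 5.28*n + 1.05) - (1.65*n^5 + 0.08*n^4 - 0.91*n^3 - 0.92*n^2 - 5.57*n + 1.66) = -1.65*n^5 - 0.08*n^4 + 0.91*n^3 - 0.89*n^2 + 10.85*n - 0.61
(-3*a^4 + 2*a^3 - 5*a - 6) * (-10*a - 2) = 30*a^5 - 14*a^4 - 4*a^3 + 50*a^2 + 70*a + 12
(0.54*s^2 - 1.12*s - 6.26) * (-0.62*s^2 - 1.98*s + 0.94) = -0.3348*s^4 - 0.3748*s^3 + 6.6064*s^2 + 11.342*s - 5.8844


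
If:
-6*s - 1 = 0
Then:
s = -1/6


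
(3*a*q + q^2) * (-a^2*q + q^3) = -3*a^3*q^2 - a^2*q^3 + 3*a*q^4 + q^5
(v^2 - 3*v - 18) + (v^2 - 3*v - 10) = 2*v^2 - 6*v - 28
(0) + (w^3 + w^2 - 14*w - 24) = w^3 + w^2 - 14*w - 24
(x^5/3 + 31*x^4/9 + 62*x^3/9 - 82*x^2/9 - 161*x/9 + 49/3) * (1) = x^5/3 + 31*x^4/9 + 62*x^3/9 - 82*x^2/9 - 161*x/9 + 49/3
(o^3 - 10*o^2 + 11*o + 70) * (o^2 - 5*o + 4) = o^5 - 15*o^4 + 65*o^3 - 25*o^2 - 306*o + 280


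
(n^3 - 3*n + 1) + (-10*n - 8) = n^3 - 13*n - 7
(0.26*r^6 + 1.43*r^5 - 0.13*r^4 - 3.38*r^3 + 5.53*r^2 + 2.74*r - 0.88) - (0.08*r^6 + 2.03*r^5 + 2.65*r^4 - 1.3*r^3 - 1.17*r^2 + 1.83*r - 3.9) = 0.18*r^6 - 0.6*r^5 - 2.78*r^4 - 2.08*r^3 + 6.7*r^2 + 0.91*r + 3.02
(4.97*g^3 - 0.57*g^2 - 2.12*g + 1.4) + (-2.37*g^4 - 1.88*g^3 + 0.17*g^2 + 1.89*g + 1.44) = -2.37*g^4 + 3.09*g^3 - 0.4*g^2 - 0.23*g + 2.84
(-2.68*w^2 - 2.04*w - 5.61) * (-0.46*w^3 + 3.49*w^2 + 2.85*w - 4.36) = 1.2328*w^5 - 8.4148*w^4 - 12.177*w^3 - 13.7081*w^2 - 7.0941*w + 24.4596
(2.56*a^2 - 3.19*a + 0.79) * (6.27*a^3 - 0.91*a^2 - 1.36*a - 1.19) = 16.0512*a^5 - 22.3309*a^4 + 4.3746*a^3 + 0.5731*a^2 + 2.7217*a - 0.9401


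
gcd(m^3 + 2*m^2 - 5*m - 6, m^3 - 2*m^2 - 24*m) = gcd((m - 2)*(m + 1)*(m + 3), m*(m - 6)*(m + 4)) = 1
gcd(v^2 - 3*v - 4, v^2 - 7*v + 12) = v - 4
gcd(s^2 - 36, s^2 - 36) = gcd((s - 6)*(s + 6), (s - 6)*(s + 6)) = s^2 - 36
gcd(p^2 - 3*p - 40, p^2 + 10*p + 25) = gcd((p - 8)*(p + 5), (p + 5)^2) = p + 5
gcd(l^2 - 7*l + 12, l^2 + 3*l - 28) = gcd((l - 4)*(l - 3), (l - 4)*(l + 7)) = l - 4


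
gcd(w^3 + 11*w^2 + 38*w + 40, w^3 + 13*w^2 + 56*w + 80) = w^2 + 9*w + 20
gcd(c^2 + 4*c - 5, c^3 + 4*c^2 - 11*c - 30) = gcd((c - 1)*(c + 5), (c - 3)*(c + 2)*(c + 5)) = c + 5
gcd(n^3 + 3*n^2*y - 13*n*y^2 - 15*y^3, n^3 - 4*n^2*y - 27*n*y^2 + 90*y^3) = -n^2 - 2*n*y + 15*y^2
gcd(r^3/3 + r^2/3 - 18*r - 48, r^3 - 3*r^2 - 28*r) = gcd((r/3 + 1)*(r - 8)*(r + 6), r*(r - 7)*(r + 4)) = 1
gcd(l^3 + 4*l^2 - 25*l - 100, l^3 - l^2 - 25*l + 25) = l^2 - 25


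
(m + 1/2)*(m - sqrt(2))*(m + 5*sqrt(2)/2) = m^3 + m^2/2 + 3*sqrt(2)*m^2/2 - 5*m + 3*sqrt(2)*m/4 - 5/2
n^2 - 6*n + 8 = (n - 4)*(n - 2)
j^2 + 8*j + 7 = (j + 1)*(j + 7)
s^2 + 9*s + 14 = (s + 2)*(s + 7)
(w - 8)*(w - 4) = w^2 - 12*w + 32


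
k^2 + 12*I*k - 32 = (k + 4*I)*(k + 8*I)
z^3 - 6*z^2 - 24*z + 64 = (z - 8)*(z - 2)*(z + 4)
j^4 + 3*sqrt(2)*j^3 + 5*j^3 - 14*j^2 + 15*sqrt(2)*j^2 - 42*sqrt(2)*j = j*(j - 2)*(j + 7)*(j + 3*sqrt(2))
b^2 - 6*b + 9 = (b - 3)^2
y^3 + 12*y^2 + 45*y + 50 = (y + 2)*(y + 5)^2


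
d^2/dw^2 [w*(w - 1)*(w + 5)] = 6*w + 8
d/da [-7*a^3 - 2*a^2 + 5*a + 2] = -21*a^2 - 4*a + 5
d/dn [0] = 0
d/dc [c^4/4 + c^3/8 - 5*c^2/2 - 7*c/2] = c^3 + 3*c^2/8 - 5*c - 7/2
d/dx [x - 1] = 1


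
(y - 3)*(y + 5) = y^2 + 2*y - 15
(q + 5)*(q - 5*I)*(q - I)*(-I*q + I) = -I*q^4 - 6*q^3 - 4*I*q^3 - 24*q^2 + 10*I*q^2 + 30*q + 20*I*q - 25*I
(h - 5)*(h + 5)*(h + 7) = h^3 + 7*h^2 - 25*h - 175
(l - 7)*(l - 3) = l^2 - 10*l + 21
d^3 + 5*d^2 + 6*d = d*(d + 2)*(d + 3)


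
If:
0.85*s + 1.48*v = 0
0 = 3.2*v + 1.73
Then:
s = 0.94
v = -0.54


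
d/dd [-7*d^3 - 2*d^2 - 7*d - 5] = -21*d^2 - 4*d - 7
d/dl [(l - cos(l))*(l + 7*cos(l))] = -6*l*sin(l) + 2*l + 7*sin(2*l) + 6*cos(l)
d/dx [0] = 0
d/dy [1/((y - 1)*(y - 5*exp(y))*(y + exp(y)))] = (-(y - 1)*(y - 5*exp(y))*(exp(y) + 1) + (y - 1)*(y + exp(y))*(5*exp(y) - 1) - (y - 5*exp(y))*(y + exp(y)))/((y - 1)^2*(y - 5*exp(y))^2*(y + exp(y))^2)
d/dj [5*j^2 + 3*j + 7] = 10*j + 3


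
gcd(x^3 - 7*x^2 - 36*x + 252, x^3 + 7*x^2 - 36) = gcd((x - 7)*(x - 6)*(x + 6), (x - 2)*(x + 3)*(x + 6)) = x + 6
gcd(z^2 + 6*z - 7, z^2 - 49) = z + 7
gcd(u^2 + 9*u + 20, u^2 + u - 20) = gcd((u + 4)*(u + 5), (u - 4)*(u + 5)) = u + 5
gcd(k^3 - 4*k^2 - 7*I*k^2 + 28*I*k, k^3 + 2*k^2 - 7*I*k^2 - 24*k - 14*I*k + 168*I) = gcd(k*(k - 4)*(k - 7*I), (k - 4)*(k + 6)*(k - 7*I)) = k^2 + k*(-4 - 7*I) + 28*I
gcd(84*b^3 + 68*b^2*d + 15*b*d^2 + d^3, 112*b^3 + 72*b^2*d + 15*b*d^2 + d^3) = 7*b + d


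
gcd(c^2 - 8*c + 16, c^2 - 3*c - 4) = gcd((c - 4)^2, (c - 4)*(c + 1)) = c - 4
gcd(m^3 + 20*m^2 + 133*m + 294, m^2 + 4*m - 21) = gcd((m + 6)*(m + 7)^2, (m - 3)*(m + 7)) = m + 7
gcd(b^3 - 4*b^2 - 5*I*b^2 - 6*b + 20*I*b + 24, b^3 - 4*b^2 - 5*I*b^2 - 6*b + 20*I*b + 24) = b^3 + b^2*(-4 - 5*I) + b*(-6 + 20*I) + 24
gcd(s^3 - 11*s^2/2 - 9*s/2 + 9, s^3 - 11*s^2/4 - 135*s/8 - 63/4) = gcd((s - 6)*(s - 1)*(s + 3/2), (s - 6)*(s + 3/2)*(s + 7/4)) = s^2 - 9*s/2 - 9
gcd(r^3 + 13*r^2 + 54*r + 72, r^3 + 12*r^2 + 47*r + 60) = r^2 + 7*r + 12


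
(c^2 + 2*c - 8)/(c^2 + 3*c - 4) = (c - 2)/(c - 1)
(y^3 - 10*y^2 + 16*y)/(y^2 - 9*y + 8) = y*(y - 2)/(y - 1)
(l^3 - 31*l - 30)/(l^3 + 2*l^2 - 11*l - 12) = (l^2 - l - 30)/(l^2 + l - 12)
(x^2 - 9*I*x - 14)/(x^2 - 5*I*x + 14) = (x - 2*I)/(x + 2*I)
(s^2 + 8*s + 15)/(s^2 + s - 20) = (s + 3)/(s - 4)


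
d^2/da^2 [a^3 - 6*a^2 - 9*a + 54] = 6*a - 12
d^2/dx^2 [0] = 0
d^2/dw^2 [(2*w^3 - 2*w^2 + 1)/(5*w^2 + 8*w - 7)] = 2*(278*w^3 - 471*w^2 + 414*w + 1)/(125*w^6 + 600*w^5 + 435*w^4 - 1168*w^3 - 609*w^2 + 1176*w - 343)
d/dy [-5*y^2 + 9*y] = 9 - 10*y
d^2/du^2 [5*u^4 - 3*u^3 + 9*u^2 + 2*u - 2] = 60*u^2 - 18*u + 18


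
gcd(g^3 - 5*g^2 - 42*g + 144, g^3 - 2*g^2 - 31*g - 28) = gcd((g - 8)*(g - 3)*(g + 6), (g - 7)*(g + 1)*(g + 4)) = 1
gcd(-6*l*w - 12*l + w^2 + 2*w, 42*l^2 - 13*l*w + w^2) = -6*l + w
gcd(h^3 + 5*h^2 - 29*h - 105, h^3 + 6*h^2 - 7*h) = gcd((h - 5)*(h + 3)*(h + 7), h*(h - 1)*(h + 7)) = h + 7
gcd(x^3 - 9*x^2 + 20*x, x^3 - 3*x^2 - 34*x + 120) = x^2 - 9*x + 20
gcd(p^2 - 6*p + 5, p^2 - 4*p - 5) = p - 5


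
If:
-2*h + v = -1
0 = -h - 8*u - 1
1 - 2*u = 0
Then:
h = -5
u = 1/2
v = -11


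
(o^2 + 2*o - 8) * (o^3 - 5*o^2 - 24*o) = o^5 - 3*o^4 - 42*o^3 - 8*o^2 + 192*o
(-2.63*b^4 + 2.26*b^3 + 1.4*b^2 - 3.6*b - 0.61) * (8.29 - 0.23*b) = 0.6049*b^5 - 22.3225*b^4 + 18.4134*b^3 + 12.434*b^2 - 29.7037*b - 5.0569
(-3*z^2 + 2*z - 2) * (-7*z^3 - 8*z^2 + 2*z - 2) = 21*z^5 + 10*z^4 - 8*z^3 + 26*z^2 - 8*z + 4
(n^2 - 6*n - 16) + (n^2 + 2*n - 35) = 2*n^2 - 4*n - 51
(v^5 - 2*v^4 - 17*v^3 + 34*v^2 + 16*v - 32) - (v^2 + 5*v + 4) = v^5 - 2*v^4 - 17*v^3 + 33*v^2 + 11*v - 36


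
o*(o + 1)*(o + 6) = o^3 + 7*o^2 + 6*o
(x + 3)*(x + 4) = x^2 + 7*x + 12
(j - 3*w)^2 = j^2 - 6*j*w + 9*w^2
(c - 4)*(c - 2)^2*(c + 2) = c^4 - 6*c^3 + 4*c^2 + 24*c - 32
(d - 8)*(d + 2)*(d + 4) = d^3 - 2*d^2 - 40*d - 64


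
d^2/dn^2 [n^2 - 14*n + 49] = 2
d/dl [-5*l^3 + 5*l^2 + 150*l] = -15*l^2 + 10*l + 150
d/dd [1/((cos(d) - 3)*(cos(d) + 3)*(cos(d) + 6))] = (-3*sin(d)^2 + 12*cos(d) - 6)*sin(d)/((cos(d) - 3)^2*(cos(d) + 3)^2*(cos(d) + 6)^2)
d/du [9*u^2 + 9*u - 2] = 18*u + 9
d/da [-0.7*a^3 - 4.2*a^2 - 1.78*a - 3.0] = -2.1*a^2 - 8.4*a - 1.78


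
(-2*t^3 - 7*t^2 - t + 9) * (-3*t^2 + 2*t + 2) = 6*t^5 + 17*t^4 - 15*t^3 - 43*t^2 + 16*t + 18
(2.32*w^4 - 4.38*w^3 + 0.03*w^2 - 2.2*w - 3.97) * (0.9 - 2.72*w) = -6.3104*w^5 + 14.0016*w^4 - 4.0236*w^3 + 6.011*w^2 + 8.8184*w - 3.573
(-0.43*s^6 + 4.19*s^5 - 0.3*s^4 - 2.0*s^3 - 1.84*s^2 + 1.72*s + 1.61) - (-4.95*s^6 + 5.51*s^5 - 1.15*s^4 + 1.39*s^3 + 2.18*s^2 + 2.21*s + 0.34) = 4.52*s^6 - 1.32*s^5 + 0.85*s^4 - 3.39*s^3 - 4.02*s^2 - 0.49*s + 1.27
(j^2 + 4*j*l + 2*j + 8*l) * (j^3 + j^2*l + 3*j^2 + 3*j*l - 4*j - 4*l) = j^5 + 5*j^4*l + 5*j^4 + 4*j^3*l^2 + 25*j^3*l + 2*j^3 + 20*j^2*l^2 + 10*j^2*l - 8*j^2 + 8*j*l^2 - 40*j*l - 32*l^2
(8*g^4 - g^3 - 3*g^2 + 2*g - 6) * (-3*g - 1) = -24*g^5 - 5*g^4 + 10*g^3 - 3*g^2 + 16*g + 6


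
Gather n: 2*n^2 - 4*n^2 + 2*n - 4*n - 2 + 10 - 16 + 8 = -2*n^2 - 2*n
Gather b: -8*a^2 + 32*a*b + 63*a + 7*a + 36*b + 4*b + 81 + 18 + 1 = -8*a^2 + 70*a + b*(32*a + 40) + 100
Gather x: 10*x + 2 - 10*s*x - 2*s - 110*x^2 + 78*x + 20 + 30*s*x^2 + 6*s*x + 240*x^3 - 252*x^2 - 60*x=-2*s + 240*x^3 + x^2*(30*s - 362) + x*(28 - 4*s) + 22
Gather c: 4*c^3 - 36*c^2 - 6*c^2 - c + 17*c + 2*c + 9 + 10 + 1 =4*c^3 - 42*c^2 + 18*c + 20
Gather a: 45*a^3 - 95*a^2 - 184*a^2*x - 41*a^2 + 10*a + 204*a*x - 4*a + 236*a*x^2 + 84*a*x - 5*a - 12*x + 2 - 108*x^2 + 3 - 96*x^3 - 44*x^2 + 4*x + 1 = 45*a^3 + a^2*(-184*x - 136) + a*(236*x^2 + 288*x + 1) - 96*x^3 - 152*x^2 - 8*x + 6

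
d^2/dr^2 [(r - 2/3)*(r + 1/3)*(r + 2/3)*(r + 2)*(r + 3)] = 20*r^3 + 64*r^2 + 130*r/3 - 20/27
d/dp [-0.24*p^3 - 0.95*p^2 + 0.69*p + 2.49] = -0.72*p^2 - 1.9*p + 0.69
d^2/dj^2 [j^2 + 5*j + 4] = 2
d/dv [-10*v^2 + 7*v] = 7 - 20*v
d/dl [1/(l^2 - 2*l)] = 2*(1 - l)/(l^2*(l - 2)^2)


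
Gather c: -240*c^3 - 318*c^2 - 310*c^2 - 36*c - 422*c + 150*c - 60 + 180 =-240*c^3 - 628*c^2 - 308*c + 120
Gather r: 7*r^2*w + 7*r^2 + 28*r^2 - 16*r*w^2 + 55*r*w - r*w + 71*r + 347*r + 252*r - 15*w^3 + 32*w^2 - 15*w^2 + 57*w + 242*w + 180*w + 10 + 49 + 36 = r^2*(7*w + 35) + r*(-16*w^2 + 54*w + 670) - 15*w^3 + 17*w^2 + 479*w + 95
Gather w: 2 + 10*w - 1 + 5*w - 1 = 15*w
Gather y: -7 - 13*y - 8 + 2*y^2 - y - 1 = 2*y^2 - 14*y - 16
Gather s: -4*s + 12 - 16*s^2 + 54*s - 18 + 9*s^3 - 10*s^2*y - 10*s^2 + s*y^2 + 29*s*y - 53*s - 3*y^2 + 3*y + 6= 9*s^3 + s^2*(-10*y - 26) + s*(y^2 + 29*y - 3) - 3*y^2 + 3*y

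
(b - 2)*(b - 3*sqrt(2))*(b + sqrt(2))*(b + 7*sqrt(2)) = b^4 - 2*b^3 + 5*sqrt(2)*b^3 - 34*b^2 - 10*sqrt(2)*b^2 - 42*sqrt(2)*b + 68*b + 84*sqrt(2)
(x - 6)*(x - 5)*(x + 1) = x^3 - 10*x^2 + 19*x + 30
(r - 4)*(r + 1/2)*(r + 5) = r^3 + 3*r^2/2 - 39*r/2 - 10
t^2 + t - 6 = (t - 2)*(t + 3)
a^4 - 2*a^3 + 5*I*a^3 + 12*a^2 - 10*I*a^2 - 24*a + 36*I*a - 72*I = (a - 2)*(a - 3*I)*(a + 2*I)*(a + 6*I)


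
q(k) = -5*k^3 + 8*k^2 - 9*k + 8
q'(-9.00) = -1368.00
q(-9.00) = 4382.00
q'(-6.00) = -645.00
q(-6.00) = 1430.00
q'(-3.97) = -308.93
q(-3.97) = 482.67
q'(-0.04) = -9.66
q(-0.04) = 8.37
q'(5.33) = -349.85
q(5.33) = -569.80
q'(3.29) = -118.72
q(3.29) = -113.07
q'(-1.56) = -70.46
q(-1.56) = 60.49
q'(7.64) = -762.30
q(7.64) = -1823.52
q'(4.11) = -196.62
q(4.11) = -240.99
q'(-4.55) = -392.34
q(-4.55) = 685.55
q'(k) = -15*k^2 + 16*k - 9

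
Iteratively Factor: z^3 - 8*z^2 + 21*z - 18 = (z - 3)*(z^2 - 5*z + 6) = (z - 3)*(z - 2)*(z - 3)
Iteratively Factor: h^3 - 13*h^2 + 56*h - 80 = (h - 4)*(h^2 - 9*h + 20) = (h - 4)^2*(h - 5)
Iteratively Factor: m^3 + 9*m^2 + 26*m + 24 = (m + 3)*(m^2 + 6*m + 8) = (m + 2)*(m + 3)*(m + 4)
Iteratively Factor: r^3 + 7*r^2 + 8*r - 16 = (r - 1)*(r^2 + 8*r + 16) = (r - 1)*(r + 4)*(r + 4)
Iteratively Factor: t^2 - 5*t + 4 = (t - 4)*(t - 1)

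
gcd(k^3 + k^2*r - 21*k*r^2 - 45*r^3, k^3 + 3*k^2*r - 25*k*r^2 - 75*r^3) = -k^2 + 2*k*r + 15*r^2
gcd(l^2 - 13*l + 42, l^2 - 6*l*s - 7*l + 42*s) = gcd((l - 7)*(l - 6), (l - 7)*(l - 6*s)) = l - 7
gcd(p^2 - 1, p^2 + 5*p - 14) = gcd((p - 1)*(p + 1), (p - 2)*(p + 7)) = 1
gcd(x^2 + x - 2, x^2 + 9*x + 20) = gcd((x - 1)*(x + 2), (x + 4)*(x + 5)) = 1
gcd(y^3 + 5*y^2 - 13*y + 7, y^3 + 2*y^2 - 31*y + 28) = y^2 + 6*y - 7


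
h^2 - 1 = (h - 1)*(h + 1)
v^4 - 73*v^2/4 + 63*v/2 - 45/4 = (v - 3)*(v - 3/2)*(v - 1/2)*(v + 5)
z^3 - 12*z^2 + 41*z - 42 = (z - 7)*(z - 3)*(z - 2)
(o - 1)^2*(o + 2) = o^3 - 3*o + 2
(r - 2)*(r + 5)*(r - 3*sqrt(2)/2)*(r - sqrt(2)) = r^4 - 5*sqrt(2)*r^3/2 + 3*r^3 - 15*sqrt(2)*r^2/2 - 7*r^2 + 9*r + 25*sqrt(2)*r - 30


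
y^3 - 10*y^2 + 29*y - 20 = (y - 5)*(y - 4)*(y - 1)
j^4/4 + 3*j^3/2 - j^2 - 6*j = j*(j/4 + 1/2)*(j - 2)*(j + 6)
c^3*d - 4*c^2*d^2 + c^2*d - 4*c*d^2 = c*(c - 4*d)*(c*d + d)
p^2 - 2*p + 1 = (p - 1)^2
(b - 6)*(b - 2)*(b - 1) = b^3 - 9*b^2 + 20*b - 12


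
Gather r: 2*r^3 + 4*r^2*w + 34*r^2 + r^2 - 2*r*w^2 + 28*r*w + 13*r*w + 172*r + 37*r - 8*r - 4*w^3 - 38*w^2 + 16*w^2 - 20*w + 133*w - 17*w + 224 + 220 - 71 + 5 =2*r^3 + r^2*(4*w + 35) + r*(-2*w^2 + 41*w + 201) - 4*w^3 - 22*w^2 + 96*w + 378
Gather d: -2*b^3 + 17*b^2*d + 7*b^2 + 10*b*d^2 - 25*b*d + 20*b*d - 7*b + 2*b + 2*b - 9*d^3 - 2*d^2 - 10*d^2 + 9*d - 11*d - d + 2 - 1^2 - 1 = -2*b^3 + 7*b^2 - 3*b - 9*d^3 + d^2*(10*b - 12) + d*(17*b^2 - 5*b - 3)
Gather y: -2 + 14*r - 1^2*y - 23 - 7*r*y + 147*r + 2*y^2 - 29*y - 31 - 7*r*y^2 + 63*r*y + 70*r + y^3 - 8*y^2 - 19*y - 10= 231*r + y^3 + y^2*(-7*r - 6) + y*(56*r - 49) - 66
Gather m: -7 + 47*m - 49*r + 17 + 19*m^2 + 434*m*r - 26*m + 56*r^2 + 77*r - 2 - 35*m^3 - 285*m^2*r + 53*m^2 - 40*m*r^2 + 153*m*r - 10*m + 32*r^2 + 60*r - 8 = -35*m^3 + m^2*(72 - 285*r) + m*(-40*r^2 + 587*r + 11) + 88*r^2 + 88*r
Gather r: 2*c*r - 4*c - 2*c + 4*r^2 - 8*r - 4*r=-6*c + 4*r^2 + r*(2*c - 12)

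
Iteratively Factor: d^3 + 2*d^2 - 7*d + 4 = (d + 4)*(d^2 - 2*d + 1) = (d - 1)*(d + 4)*(d - 1)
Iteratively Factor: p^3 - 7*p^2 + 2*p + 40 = (p - 4)*(p^2 - 3*p - 10) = (p - 5)*(p - 4)*(p + 2)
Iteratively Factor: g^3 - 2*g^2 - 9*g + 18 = (g - 3)*(g^2 + g - 6) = (g - 3)*(g - 2)*(g + 3)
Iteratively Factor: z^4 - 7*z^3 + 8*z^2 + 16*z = (z - 4)*(z^3 - 3*z^2 - 4*z) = (z - 4)*(z + 1)*(z^2 - 4*z) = (z - 4)^2*(z + 1)*(z)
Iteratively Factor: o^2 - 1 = (o - 1)*(o + 1)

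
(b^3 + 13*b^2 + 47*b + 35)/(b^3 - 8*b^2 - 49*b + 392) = (b^2 + 6*b + 5)/(b^2 - 15*b + 56)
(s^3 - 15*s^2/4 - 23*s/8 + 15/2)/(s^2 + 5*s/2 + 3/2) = (s^2 - 21*s/4 + 5)/(s + 1)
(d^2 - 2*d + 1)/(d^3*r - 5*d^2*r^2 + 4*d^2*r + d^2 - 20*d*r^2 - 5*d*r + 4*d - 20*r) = (d^2 - 2*d + 1)/(d^3*r - 5*d^2*r^2 + 4*d^2*r + d^2 - 20*d*r^2 - 5*d*r + 4*d - 20*r)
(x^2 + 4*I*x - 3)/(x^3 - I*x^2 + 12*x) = (x + I)/(x*(x - 4*I))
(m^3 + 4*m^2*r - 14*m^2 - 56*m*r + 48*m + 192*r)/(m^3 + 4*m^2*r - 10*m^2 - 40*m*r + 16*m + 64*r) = (m - 6)/(m - 2)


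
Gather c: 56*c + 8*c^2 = 8*c^2 + 56*c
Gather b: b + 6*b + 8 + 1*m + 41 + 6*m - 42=7*b + 7*m + 7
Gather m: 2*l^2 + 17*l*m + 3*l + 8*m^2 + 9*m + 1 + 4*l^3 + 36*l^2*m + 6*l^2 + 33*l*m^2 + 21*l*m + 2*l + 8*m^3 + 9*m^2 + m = 4*l^3 + 8*l^2 + 5*l + 8*m^3 + m^2*(33*l + 17) + m*(36*l^2 + 38*l + 10) + 1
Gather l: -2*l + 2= 2 - 2*l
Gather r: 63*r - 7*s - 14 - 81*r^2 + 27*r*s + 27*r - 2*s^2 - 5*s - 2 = -81*r^2 + r*(27*s + 90) - 2*s^2 - 12*s - 16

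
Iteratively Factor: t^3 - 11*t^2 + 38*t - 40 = (t - 4)*(t^2 - 7*t + 10) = (t - 5)*(t - 4)*(t - 2)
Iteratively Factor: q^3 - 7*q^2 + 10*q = (q - 5)*(q^2 - 2*q) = q*(q - 5)*(q - 2)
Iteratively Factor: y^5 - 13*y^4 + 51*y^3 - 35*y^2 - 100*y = (y - 4)*(y^4 - 9*y^3 + 15*y^2 + 25*y) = (y - 4)*(y + 1)*(y^3 - 10*y^2 + 25*y) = (y - 5)*(y - 4)*(y + 1)*(y^2 - 5*y) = (y - 5)^2*(y - 4)*(y + 1)*(y)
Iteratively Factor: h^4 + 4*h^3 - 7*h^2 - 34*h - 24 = (h + 4)*(h^3 - 7*h - 6) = (h + 1)*(h + 4)*(h^2 - h - 6) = (h + 1)*(h + 2)*(h + 4)*(h - 3)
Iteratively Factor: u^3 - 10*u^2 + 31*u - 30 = (u - 2)*(u^2 - 8*u + 15) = (u - 3)*(u - 2)*(u - 5)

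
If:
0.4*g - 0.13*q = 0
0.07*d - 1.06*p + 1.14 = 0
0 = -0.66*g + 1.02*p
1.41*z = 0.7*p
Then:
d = 30.5020408163265*z - 16.2857142857143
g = 3.11298701298701*z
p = 2.01428571428571*z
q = 9.57842157842158*z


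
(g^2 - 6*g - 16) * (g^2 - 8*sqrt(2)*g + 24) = g^4 - 8*sqrt(2)*g^3 - 6*g^3 + 8*g^2 + 48*sqrt(2)*g^2 - 144*g + 128*sqrt(2)*g - 384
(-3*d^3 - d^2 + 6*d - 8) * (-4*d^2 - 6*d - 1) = 12*d^5 + 22*d^4 - 15*d^3 - 3*d^2 + 42*d + 8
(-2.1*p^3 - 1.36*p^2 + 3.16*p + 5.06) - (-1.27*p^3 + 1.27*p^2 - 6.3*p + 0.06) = -0.83*p^3 - 2.63*p^2 + 9.46*p + 5.0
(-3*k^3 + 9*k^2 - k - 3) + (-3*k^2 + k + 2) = -3*k^3 + 6*k^2 - 1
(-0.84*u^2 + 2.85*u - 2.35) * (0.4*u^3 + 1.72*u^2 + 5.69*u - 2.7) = -0.336*u^5 - 0.3048*u^4 - 0.8176*u^3 + 14.4425*u^2 - 21.0665*u + 6.345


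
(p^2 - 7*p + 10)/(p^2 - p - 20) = (p - 2)/(p + 4)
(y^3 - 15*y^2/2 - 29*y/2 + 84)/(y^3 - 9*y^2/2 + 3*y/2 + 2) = (2*y^3 - 15*y^2 - 29*y + 168)/(2*y^3 - 9*y^2 + 3*y + 4)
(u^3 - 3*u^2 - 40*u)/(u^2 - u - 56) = u*(u + 5)/(u + 7)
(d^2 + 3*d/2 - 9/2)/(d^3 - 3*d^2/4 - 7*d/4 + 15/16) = 8*(d + 3)/(8*d^2 + 6*d - 5)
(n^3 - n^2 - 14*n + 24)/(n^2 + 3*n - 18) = (n^2 + 2*n - 8)/(n + 6)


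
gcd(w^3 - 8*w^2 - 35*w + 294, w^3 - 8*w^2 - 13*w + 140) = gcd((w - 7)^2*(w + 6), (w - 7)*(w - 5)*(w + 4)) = w - 7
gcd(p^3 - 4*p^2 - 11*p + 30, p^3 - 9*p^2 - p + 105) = p^2 - 2*p - 15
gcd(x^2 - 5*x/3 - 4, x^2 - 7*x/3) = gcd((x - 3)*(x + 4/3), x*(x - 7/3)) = 1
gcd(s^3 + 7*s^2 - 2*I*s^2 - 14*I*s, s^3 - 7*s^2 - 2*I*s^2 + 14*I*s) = s^2 - 2*I*s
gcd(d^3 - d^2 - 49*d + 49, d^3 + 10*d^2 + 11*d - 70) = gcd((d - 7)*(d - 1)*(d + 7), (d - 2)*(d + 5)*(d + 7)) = d + 7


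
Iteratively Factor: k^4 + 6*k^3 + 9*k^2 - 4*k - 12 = (k + 2)*(k^3 + 4*k^2 + k - 6) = (k - 1)*(k + 2)*(k^2 + 5*k + 6) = (k - 1)*(k + 2)*(k + 3)*(k + 2)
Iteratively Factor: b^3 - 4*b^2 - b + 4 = (b - 1)*(b^2 - 3*b - 4) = (b - 1)*(b + 1)*(b - 4)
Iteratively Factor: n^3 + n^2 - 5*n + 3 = (n - 1)*(n^2 + 2*n - 3) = (n - 1)*(n + 3)*(n - 1)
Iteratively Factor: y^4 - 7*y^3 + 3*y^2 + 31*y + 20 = (y - 4)*(y^3 - 3*y^2 - 9*y - 5) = (y - 4)*(y + 1)*(y^2 - 4*y - 5) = (y - 5)*(y - 4)*(y + 1)*(y + 1)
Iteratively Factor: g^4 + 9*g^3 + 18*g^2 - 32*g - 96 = (g + 4)*(g^3 + 5*g^2 - 2*g - 24) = (g + 4)^2*(g^2 + g - 6) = (g - 2)*(g + 4)^2*(g + 3)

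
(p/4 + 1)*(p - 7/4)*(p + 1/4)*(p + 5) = p^4/4 + 15*p^3/8 + 97*p^2/64 - 543*p/64 - 35/16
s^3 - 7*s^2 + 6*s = s*(s - 6)*(s - 1)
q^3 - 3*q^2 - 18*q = q*(q - 6)*(q + 3)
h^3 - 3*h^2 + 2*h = h*(h - 2)*(h - 1)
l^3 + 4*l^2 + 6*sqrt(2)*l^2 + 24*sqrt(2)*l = l*(l + 4)*(l + 6*sqrt(2))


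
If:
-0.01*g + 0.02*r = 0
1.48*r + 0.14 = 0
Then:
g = -0.19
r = -0.09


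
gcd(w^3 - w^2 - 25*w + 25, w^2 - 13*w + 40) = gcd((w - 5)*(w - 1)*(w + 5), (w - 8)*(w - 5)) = w - 5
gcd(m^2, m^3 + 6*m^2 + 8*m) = m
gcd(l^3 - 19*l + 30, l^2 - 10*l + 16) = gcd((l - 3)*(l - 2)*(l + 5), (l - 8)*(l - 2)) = l - 2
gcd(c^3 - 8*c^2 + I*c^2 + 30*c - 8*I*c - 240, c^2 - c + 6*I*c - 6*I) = c + 6*I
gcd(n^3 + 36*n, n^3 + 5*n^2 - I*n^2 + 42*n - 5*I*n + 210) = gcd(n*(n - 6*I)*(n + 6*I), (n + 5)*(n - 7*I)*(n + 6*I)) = n + 6*I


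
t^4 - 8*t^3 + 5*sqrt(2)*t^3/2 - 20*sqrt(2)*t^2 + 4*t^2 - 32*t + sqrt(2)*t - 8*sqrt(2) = (t - 8)*(t + sqrt(2)/2)*(t + sqrt(2))^2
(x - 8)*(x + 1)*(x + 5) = x^3 - 2*x^2 - 43*x - 40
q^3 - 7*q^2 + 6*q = q*(q - 6)*(q - 1)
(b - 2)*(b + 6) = b^2 + 4*b - 12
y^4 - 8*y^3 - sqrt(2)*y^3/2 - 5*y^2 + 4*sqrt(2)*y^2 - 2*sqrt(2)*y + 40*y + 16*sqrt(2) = (y - 8)*(y - 2*sqrt(2))*(y + sqrt(2)/2)*(y + sqrt(2))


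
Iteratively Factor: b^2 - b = (b - 1)*(b)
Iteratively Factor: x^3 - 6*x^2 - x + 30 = (x - 5)*(x^2 - x - 6) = (x - 5)*(x - 3)*(x + 2)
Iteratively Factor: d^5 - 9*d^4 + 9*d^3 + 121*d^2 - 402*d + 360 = (d - 2)*(d^4 - 7*d^3 - 5*d^2 + 111*d - 180) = (d - 2)*(d + 4)*(d^3 - 11*d^2 + 39*d - 45) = (d - 3)*(d - 2)*(d + 4)*(d^2 - 8*d + 15) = (d - 5)*(d - 3)*(d - 2)*(d + 4)*(d - 3)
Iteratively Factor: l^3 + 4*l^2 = (l)*(l^2 + 4*l) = l*(l + 4)*(l)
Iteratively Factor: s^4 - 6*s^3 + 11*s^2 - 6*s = (s - 3)*(s^3 - 3*s^2 + 2*s) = s*(s - 3)*(s^2 - 3*s + 2) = s*(s - 3)*(s - 1)*(s - 2)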